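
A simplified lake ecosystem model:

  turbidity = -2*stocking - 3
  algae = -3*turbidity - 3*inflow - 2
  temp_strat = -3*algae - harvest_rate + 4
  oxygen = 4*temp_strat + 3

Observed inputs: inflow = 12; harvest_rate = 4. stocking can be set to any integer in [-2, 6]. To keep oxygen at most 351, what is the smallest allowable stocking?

Substituting into the algae equation gives algae = 6*stocking - 29.
This gives temp_strat = -18*stocking + 87.
Substituting into the oxygen equation gives oxygen = -72*stocking + 351.
Require -72*stocking + 351 ≤ 351, so stocking ≥ 0.
The smallest integer in [-2, 6] satisfying this is 0.

stocking = 0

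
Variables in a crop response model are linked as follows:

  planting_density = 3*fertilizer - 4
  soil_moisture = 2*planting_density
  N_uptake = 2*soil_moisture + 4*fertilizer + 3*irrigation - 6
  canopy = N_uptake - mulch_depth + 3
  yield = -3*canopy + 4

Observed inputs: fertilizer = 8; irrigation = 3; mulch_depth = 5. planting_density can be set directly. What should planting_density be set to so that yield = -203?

Intervening on planting_density fixes its value directly, overriding its dependence on fertilizer.
Substituting into the N_uptake equation gives N_uptake = 4*planting_density + 35.
Substituting into the canopy equation gives canopy = 4*planting_density + 33.
Substituting into the yield equation gives yield = -12*planting_density - 95.
Solve -12*planting_density - 95 = -203: planting_density = (-203 + 95) / -12 = 9.

planting_density = 9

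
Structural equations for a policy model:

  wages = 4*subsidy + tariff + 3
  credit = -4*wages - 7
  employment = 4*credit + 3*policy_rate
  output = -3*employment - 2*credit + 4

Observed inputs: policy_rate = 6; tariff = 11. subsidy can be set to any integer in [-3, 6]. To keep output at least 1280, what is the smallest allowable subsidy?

subsidy = 2

Substituting into the wages equation gives wages = 4*subsidy + 14.
This gives credit = -16*subsidy - 63.
So employment = -64*subsidy - 234.
Substituting into the output equation gives output = 224*subsidy + 832.
Require 224*subsidy + 832 ≥ 1280, so subsidy ≥ 2.
The smallest integer in [-3, 6] satisfying this is 2.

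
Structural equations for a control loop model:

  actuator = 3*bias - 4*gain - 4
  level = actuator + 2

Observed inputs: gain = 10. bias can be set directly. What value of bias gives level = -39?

Substituting into the actuator equation gives actuator = 3*bias - 44.
level becomes 3*bias - 42.
Solve 3*bias - 42 = -39: bias = (-39 + 42) / 3 = 1.

bias = 1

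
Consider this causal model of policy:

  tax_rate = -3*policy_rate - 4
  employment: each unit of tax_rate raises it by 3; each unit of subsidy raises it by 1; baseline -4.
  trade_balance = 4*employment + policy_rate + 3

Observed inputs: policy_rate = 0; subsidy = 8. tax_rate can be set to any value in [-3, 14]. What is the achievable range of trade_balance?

Intervening on tax_rate fixes its value directly, overriding its dependence on policy_rate.
Substituting into the employment equation gives employment = 3*tax_rate + 4.
Substituting into the trade_balance equation gives trade_balance = 12*tax_rate + 19.
Linear in tax_rate, so extremes are at the endpoints: tax_rate = -3 gives trade_balance = -17; tax_rate = 14 gives trade_balance = 187.

-17 to 187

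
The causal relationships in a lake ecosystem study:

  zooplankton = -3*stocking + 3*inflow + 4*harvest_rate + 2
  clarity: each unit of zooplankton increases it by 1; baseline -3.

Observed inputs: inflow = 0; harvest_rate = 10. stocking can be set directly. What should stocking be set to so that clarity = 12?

stocking = 9

Substituting into the zooplankton equation gives zooplankton = -3*stocking + 42.
Substituting into the clarity equation gives clarity = -3*stocking + 39.
Solve -3*stocking + 39 = 12: stocking = (12 - 39) / -3 = 9.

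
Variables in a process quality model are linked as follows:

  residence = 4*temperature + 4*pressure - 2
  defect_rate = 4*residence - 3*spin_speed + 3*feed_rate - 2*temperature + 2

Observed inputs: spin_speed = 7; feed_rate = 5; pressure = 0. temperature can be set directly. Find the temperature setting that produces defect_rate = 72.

Substituting into the residence equation gives residence = 4*temperature - 2.
Substituting into the defect_rate equation gives defect_rate = 14*temperature - 12.
Solve 14*temperature - 12 = 72: temperature = (72 + 12) / 14 = 6.

temperature = 6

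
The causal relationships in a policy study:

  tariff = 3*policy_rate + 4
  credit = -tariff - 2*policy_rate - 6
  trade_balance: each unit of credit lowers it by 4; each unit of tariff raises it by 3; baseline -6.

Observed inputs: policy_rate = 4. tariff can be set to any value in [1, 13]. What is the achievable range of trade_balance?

57 to 141

Intervening on tariff fixes its value directly, overriding its dependence on policy_rate.
Substituting into the credit equation gives credit = -tariff - 14.
This gives trade_balance = 7*tariff + 50.
Linear in tariff, so extremes are at the endpoints: tariff = 1 gives trade_balance = 57; tariff = 13 gives trade_balance = 141.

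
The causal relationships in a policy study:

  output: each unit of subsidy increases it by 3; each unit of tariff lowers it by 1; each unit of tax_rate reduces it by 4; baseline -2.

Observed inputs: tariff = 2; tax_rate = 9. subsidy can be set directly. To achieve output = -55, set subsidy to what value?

Substituting into the output equation gives output = 3*subsidy - 40.
Solve 3*subsidy - 40 = -55: subsidy = (-55 + 40) / 3 = -5.

subsidy = -5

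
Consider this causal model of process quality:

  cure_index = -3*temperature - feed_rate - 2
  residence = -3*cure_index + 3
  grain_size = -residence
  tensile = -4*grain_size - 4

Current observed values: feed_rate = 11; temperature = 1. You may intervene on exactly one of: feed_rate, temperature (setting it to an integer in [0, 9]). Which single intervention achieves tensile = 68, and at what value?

set feed_rate = 0

Intervening on feed_rate: with other inputs at their observed values, tensile = 12*feed_rate + 68. Solving for 68 gives feed_rate = 0, within [0, 9].
Intervening on temperature: tensile = 36*temperature + 164. Reaching 68 requires temperature = -8/3, not an integer.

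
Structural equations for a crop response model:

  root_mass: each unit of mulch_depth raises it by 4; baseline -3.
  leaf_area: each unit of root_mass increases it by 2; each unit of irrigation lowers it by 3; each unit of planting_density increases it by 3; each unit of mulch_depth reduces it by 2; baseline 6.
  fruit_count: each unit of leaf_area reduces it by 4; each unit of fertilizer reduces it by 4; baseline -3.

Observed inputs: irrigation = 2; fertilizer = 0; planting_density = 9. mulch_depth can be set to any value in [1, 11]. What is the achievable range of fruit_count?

Substituting into the leaf_area equation gives leaf_area = 6*mulch_depth + 21.
This gives fruit_count = -24*mulch_depth - 87.
Linear in mulch_depth, so extremes are at the endpoints: mulch_depth = 1 gives fruit_count = -111; mulch_depth = 11 gives fruit_count = -351.

-351 to -111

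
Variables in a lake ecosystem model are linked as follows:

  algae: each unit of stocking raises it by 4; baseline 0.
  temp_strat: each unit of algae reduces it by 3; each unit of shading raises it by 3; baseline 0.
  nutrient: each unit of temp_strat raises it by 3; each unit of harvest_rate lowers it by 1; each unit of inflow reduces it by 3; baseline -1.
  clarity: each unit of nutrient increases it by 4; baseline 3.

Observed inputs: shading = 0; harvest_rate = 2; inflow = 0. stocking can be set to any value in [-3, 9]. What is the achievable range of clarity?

-1305 to 423

Substituting into the temp_strat equation gives temp_strat = -12*stocking.
So nutrient = -36*stocking - 3.
Substituting into the clarity equation gives clarity = -144*stocking - 9.
Linear in stocking, so extremes are at the endpoints: stocking = -3 gives clarity = 423; stocking = 9 gives clarity = -1305.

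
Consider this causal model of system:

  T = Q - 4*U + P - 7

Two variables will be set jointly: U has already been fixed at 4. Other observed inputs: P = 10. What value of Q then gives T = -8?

Q = 5

With U held at 4:
Substituting into the T equation gives T = Q - 13.
Solve Q - 13 = -8: Q = (-8 + 13) / 1 = 5.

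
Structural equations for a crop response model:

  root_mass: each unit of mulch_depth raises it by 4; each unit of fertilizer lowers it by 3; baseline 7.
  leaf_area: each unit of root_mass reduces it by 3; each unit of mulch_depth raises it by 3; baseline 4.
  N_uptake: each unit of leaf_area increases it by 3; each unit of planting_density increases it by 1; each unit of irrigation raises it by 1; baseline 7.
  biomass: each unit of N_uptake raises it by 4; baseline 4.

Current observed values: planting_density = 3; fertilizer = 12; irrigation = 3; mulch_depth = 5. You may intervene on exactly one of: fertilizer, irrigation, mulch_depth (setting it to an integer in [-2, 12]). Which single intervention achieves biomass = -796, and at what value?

Intervening on fertilizer: with other inputs at their observed values, biomass = 108*fertilizer - 688. Solving for -796 gives fertilizer = -1, within [-2, 12].
Intervening on irrigation: biomass = 4*irrigation + 596. Reaching -796 requires irrigation = -348, outside [-2, 12].
Intervening on mulch_depth: biomass = -108*mulch_depth + 1148. Reaching -796 requires mulch_depth = 18, outside [-2, 12].

set fertilizer = -1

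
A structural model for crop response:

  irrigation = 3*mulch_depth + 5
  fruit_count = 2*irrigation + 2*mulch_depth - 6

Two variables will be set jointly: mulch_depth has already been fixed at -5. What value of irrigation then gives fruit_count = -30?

With mulch_depth held at -5:
Intervening on irrigation fixes its value directly, overriding its dependence on mulch_depth.
Substituting into the fruit_count equation gives fruit_count = 2*irrigation - 16.
Solve 2*irrigation - 16 = -30: irrigation = (-30 + 16) / 2 = -7.

irrigation = -7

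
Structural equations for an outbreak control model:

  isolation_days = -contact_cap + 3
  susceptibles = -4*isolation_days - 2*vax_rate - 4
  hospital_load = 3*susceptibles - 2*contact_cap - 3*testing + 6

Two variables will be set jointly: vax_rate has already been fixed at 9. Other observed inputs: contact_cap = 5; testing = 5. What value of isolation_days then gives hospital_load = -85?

isolation_days = 0

With vax_rate held at 9:
Intervening on isolation_days fixes its value directly, overriding its dependence on contact_cap.
Substituting into the susceptibles equation gives susceptibles = -4*isolation_days - 22.
Substituting into the hospital_load equation gives hospital_load = -12*isolation_days - 85.
Solve -12*isolation_days - 85 = -85: isolation_days = (-85 + 85) / -12 = 0.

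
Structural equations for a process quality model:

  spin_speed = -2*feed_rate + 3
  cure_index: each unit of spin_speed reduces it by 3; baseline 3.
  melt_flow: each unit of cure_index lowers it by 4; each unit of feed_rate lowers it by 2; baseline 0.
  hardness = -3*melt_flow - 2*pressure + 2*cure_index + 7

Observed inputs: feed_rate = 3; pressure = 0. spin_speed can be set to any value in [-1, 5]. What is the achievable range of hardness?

-143 to 109

Intervening on spin_speed fixes its value directly, overriding its dependence on feed_rate.
Substituting into the melt_flow equation gives melt_flow = 12*spin_speed - 18.
So hardness = -42*spin_speed + 67.
Linear in spin_speed, so extremes are at the endpoints: spin_speed = -1 gives hardness = 109; spin_speed = 5 gives hardness = -143.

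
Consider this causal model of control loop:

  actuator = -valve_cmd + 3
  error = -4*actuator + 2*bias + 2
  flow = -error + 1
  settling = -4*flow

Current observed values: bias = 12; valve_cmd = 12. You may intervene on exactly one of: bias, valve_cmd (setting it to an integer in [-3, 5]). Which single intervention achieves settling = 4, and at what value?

Intervening on bias: settling = 8*bias + 148. Reaching 4 requires bias = -18, outside [-3, 5].
Intervening on valve_cmd: with other inputs at their observed values, settling = 16*valve_cmd + 52. Solving for 4 gives valve_cmd = -3, within [-3, 5].

set valve_cmd = -3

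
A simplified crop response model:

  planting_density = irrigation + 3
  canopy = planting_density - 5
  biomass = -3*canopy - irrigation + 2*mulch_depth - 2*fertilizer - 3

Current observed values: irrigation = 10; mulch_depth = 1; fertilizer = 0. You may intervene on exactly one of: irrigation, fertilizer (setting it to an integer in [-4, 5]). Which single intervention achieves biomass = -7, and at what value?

set irrigation = 3

Intervening on irrigation: with other inputs at their observed values, biomass = -4*irrigation + 5. Solving for -7 gives irrigation = 3, within [-4, 5].
Intervening on fertilizer: biomass = -2*fertilizer - 35. Reaching -7 requires fertilizer = -14, outside [-4, 5].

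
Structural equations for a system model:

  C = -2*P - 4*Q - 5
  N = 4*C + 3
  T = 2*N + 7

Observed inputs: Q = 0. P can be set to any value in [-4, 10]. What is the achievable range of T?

Substituting into the C equation gives C = -2*P - 5.
Substituting into the N equation gives N = -8*P - 17.
This gives T = -16*P - 27.
Linear in P, so extremes are at the endpoints: P = -4 gives T = 37; P = 10 gives T = -187.

-187 to 37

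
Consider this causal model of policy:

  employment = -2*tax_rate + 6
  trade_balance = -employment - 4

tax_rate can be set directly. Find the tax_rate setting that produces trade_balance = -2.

Substituting into the trade_balance equation gives trade_balance = 2*tax_rate - 10.
Solve 2*tax_rate - 10 = -2: tax_rate = (-2 + 10) / 2 = 4.

tax_rate = 4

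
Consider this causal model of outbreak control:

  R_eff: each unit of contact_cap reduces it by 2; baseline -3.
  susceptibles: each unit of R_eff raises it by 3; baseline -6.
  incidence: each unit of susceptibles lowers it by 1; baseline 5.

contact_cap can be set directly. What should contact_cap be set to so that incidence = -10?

Substituting into the susceptibles equation gives susceptibles = -6*contact_cap - 15.
incidence becomes 6*contact_cap + 20.
Solve 6*contact_cap + 20 = -10: contact_cap = (-10 - 20) / 6 = -5.

contact_cap = -5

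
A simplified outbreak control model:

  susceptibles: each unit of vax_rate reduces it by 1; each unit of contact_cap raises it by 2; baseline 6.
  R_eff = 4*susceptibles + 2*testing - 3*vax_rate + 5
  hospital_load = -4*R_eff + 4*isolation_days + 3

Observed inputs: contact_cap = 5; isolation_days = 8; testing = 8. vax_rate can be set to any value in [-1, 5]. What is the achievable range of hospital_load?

-333 to -165

Substituting into the susceptibles equation gives susceptibles = -vax_rate + 16.
This gives R_eff = -7*vax_rate + 85.
hospital_load becomes 28*vax_rate - 305.
Linear in vax_rate, so extremes are at the endpoints: vax_rate = -1 gives hospital_load = -333; vax_rate = 5 gives hospital_load = -165.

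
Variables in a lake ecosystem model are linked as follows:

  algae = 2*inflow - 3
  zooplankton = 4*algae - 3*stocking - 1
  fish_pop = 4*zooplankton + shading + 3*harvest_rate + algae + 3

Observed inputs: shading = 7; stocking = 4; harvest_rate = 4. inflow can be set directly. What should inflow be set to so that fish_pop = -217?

Substituting into the zooplankton equation gives zooplankton = 8*inflow - 25.
Substituting into the fish_pop equation gives fish_pop = 34*inflow - 81.
Solve 34*inflow - 81 = -217: inflow = (-217 + 81) / 34 = -4.

inflow = -4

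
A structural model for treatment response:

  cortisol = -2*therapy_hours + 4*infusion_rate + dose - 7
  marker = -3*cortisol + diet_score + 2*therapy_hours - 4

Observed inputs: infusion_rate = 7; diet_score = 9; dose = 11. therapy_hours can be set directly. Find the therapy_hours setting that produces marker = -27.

therapy_hours = 8

Substituting into the cortisol equation gives cortisol = -2*therapy_hours + 32.
marker becomes 8*therapy_hours - 91.
Solve 8*therapy_hours - 91 = -27: therapy_hours = (-27 + 91) / 8 = 8.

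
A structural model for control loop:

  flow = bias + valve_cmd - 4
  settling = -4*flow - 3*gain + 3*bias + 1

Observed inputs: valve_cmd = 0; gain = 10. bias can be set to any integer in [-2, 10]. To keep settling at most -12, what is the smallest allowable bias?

Substituting into the flow equation gives flow = bias - 4.
So settling = -bias - 13.
Require -bias - 13 ≤ -12, so bias ≥ -1.
The smallest integer in [-2, 10] satisfying this is -1.

bias = -1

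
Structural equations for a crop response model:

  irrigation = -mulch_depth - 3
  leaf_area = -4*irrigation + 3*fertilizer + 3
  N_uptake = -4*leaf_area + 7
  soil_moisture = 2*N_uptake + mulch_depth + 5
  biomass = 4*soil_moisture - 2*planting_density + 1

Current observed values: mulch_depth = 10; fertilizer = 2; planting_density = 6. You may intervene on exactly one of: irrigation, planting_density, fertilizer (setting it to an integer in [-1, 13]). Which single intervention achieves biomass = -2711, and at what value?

set fertilizer = 11

Intervening on irrigation: biomass = 128*irrigation - 183. Reaching -2711 requires irrigation = -79/4, not an integer.
Intervening on planting_density: biomass = -2*planting_density - 1835. Reaching -2711 requires planting_density = 438, outside [-1, 13].
Intervening on fertilizer: with other inputs at their observed values, biomass = -96*fertilizer - 1655. Solving for -2711 gives fertilizer = 11, within [-1, 13].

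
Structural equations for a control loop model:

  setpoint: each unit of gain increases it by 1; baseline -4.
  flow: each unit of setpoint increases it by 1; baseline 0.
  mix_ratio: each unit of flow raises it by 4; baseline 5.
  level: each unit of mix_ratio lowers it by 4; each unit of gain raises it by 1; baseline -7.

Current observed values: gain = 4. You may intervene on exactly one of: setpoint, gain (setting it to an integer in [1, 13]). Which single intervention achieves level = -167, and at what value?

set setpoint = 9

Intervening on setpoint: with other inputs at their observed values, level = -16*setpoint - 23. Solving for -167 gives setpoint = 9, within [1, 13].
Intervening on gain: level = -15*gain + 37. Reaching -167 requires gain = 68/5, not an integer.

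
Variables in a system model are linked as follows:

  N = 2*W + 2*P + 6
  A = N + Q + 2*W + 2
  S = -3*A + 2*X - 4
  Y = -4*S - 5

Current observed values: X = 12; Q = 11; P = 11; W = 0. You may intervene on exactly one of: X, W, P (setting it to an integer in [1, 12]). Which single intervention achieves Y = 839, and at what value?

set W = 9

Intervening on X: Y = -8*X + 503. Reaching 839 requires X = -42, outside [1, 12].
Intervening on W: with other inputs at their observed values, Y = 48*W + 407. Solving for 839 gives W = 9, within [1, 12].
Intervening on P: Y = 24*P + 143. Reaching 839 requires P = 29, outside [1, 12].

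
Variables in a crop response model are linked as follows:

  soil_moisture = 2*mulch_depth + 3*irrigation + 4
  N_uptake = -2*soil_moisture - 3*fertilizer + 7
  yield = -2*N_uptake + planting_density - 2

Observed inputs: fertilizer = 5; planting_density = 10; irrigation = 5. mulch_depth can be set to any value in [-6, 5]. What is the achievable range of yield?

52 to 140

Substituting into the soil_moisture equation gives soil_moisture = 2*mulch_depth + 19.
So N_uptake = -4*mulch_depth - 46.
This gives yield = 8*mulch_depth + 100.
Linear in mulch_depth, so extremes are at the endpoints: mulch_depth = -6 gives yield = 52; mulch_depth = 5 gives yield = 140.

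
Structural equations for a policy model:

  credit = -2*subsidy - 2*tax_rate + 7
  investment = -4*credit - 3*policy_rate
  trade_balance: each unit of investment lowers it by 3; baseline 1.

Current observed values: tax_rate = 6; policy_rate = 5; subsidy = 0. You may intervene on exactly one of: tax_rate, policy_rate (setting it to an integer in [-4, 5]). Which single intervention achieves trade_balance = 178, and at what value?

set tax_rate = -2

Intervening on tax_rate: with other inputs at their observed values, trade_balance = -24*tax_rate + 130. Solving for 178 gives tax_rate = -2, within [-4, 5].
Intervening on policy_rate: trade_balance = 9*policy_rate - 59. Reaching 178 requires policy_rate = 79/3, not an integer.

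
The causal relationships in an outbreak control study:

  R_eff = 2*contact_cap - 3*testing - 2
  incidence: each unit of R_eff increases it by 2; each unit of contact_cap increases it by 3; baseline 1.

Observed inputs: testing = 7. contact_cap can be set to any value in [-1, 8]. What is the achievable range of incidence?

Substituting into the R_eff equation gives R_eff = 2*contact_cap - 23.
Substituting into the incidence equation gives incidence = 7*contact_cap - 45.
Linear in contact_cap, so extremes are at the endpoints: contact_cap = -1 gives incidence = -52; contact_cap = 8 gives incidence = 11.

-52 to 11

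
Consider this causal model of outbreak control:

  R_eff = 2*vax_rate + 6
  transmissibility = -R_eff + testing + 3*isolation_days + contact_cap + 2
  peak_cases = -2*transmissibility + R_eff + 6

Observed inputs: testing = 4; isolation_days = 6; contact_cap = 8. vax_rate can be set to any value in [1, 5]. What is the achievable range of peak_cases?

-34 to -10

Substituting into the transmissibility equation gives transmissibility = -2*vax_rate + 26.
Substituting into the peak_cases equation gives peak_cases = 6*vax_rate - 40.
Linear in vax_rate, so extremes are at the endpoints: vax_rate = 1 gives peak_cases = -34; vax_rate = 5 gives peak_cases = -10.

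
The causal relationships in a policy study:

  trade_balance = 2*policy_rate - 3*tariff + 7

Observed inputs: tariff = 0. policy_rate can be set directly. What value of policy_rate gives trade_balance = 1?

Substituting into the trade_balance equation gives trade_balance = 2*policy_rate + 7.
Solve 2*policy_rate + 7 = 1: policy_rate = (1 - 7) / 2 = -3.

policy_rate = -3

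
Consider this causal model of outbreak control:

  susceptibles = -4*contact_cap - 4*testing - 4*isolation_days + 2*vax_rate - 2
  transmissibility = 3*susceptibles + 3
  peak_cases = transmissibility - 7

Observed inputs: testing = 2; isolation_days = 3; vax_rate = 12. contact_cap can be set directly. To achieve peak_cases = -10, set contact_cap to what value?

Substituting into the susceptibles equation gives susceptibles = -4*contact_cap + 2.
Substituting into the transmissibility equation gives transmissibility = -12*contact_cap + 9.
This gives peak_cases = -12*contact_cap + 2.
Solve -12*contact_cap + 2 = -10: contact_cap = (-10 - 2) / -12 = 1.

contact_cap = 1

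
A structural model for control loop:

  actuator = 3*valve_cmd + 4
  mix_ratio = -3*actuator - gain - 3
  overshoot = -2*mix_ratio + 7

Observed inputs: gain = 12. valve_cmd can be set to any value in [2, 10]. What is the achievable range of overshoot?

Substituting into the mix_ratio equation gives mix_ratio = -9*valve_cmd - 27.
Substituting into the overshoot equation gives overshoot = 18*valve_cmd + 61.
Linear in valve_cmd, so extremes are at the endpoints: valve_cmd = 2 gives overshoot = 97; valve_cmd = 10 gives overshoot = 241.

97 to 241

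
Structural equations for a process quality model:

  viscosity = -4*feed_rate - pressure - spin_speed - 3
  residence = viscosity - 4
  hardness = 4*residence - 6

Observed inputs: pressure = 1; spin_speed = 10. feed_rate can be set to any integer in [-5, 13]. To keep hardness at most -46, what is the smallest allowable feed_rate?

feed_rate = -2

Substituting into the viscosity equation gives viscosity = -4*feed_rate - 14.
residence becomes -4*feed_rate - 18.
hardness becomes -16*feed_rate - 78.
Require -16*feed_rate - 78 ≤ -46, so feed_rate ≥ -2.
The smallest integer in [-5, 13] satisfying this is -2.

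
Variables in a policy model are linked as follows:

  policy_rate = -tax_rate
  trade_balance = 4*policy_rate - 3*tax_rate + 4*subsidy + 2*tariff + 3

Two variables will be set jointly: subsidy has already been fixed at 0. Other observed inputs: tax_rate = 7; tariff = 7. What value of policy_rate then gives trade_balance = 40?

policy_rate = 11

With subsidy held at 0:
Intervening on policy_rate fixes its value directly, overriding its dependence on tax_rate.
Substituting into the trade_balance equation gives trade_balance = 4*policy_rate - 4.
Solve 4*policy_rate - 4 = 40: policy_rate = (40 + 4) / 4 = 11.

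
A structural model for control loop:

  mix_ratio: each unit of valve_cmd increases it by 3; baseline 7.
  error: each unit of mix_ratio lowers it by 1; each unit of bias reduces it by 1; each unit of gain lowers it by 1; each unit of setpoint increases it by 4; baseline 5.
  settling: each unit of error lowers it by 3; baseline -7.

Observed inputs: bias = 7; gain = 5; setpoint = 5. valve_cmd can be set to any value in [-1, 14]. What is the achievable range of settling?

Substituting into the error equation gives error = -3*valve_cmd + 6.
Substituting into the settling equation gives settling = 9*valve_cmd - 25.
Linear in valve_cmd, so extremes are at the endpoints: valve_cmd = -1 gives settling = -34; valve_cmd = 14 gives settling = 101.

-34 to 101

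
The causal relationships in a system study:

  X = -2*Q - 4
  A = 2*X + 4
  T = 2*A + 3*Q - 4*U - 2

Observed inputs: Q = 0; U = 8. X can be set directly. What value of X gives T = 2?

X = 7

Intervening on X fixes its value directly, overriding its dependence on Q.
Substituting into the T equation gives T = 4*X - 26.
Solve 4*X - 26 = 2: X = (2 + 26) / 4 = 7.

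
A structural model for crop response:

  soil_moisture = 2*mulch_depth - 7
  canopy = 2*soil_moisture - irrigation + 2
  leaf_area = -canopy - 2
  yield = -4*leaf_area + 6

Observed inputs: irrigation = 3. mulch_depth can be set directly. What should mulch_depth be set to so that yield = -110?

Substituting into the canopy equation gives canopy = 4*mulch_depth - 15.
This gives leaf_area = -4*mulch_depth + 13.
yield becomes 16*mulch_depth - 46.
Solve 16*mulch_depth - 46 = -110: mulch_depth = (-110 + 46) / 16 = -4.

mulch_depth = -4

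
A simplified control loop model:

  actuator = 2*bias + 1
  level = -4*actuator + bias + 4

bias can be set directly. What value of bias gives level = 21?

bias = -3

Substituting into the level equation gives level = -7*bias.
Solve -7*bias = 21: bias = 21 / -7 = -3.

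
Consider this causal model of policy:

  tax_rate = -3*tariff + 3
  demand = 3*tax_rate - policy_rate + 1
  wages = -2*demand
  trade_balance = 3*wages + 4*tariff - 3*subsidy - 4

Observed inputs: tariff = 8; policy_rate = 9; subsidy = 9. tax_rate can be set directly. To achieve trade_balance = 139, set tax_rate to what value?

Intervening on tax_rate fixes its value directly, overriding its dependence on tariff.
Substituting into the demand equation gives demand = 3*tax_rate - 8.
wages becomes -6*tax_rate + 16.
Substituting into the trade_balance equation gives trade_balance = -18*tax_rate + 49.
Solve -18*tax_rate + 49 = 139: tax_rate = (139 - 49) / -18 = -5.

tax_rate = -5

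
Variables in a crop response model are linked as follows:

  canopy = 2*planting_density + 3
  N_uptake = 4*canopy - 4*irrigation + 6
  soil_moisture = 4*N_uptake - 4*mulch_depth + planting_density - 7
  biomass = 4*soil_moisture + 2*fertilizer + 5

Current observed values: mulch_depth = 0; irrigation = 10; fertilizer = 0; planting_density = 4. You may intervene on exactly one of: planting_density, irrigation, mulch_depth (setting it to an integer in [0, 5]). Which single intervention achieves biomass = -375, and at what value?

set planting_density = 0

Intervening on planting_density: with other inputs at their observed values, biomass = 132*planting_density - 375. Solving for -375 gives planting_density = 0, within [0, 5].
Intervening on irrigation: biomass = -64*irrigation + 793. Reaching -375 requires irrigation = 73/4, not an integer.
Intervening on mulch_depth: biomass = -16*mulch_depth + 153. Reaching -375 requires mulch_depth = 33, outside [0, 5].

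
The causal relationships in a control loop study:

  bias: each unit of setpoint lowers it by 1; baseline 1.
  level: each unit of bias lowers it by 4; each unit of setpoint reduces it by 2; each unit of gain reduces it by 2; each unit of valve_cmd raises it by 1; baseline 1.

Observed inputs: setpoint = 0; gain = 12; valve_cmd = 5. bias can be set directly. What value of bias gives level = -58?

Intervening on bias fixes its value directly, overriding its dependence on setpoint.
Substituting into the level equation gives level = -4*bias - 18.
Solve -4*bias - 18 = -58: bias = (-58 + 18) / -4 = 10.

bias = 10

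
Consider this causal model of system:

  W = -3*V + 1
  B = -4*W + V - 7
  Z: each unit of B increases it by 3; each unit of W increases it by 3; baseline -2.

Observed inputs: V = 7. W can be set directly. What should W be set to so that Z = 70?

Intervening on W fixes its value directly, overriding its dependence on V.
Substituting into the B equation gives B = -4*W.
So Z = -9*W - 2.
Solve -9*W - 2 = 70: W = (70 + 2) / -9 = -8.

W = -8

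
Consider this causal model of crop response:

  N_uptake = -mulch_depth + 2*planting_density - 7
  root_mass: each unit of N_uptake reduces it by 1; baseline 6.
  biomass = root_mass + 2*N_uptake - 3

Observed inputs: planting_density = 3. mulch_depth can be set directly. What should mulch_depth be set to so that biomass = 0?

Substituting into the N_uptake equation gives N_uptake = -mulch_depth - 1.
root_mass becomes mulch_depth + 7.
Substituting into the biomass equation gives biomass = -mulch_depth + 2.
Solve -mulch_depth + 2 = 0: mulch_depth = (0 - 2) / -1 = 2.

mulch_depth = 2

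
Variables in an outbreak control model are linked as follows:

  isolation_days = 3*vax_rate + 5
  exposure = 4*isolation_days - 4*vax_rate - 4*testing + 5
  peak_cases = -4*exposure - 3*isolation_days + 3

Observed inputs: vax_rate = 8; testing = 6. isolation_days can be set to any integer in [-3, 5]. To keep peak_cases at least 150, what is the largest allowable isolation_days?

isolation_days = 3

Intervening on isolation_days fixes its value directly, overriding its dependence on vax_rate.
Substituting into the exposure equation gives exposure = 4*isolation_days - 51.
peak_cases becomes -19*isolation_days + 207.
Require -19*isolation_days + 207 ≥ 150, so isolation_days ≤ 3.
The largest integer in [-3, 5] satisfying this is 3.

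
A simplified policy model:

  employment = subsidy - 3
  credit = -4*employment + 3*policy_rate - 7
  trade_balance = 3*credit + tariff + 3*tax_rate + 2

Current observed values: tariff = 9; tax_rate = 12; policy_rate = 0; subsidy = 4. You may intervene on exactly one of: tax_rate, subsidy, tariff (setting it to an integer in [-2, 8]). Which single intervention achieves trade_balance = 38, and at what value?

Intervening on tax_rate: trade_balance = 3*tax_rate - 22. Reaching 38 requires tax_rate = 20, outside [-2, 8].
Intervening on subsidy: with other inputs at their observed values, trade_balance = -12*subsidy + 62. Solving for 38 gives subsidy = 2, within [-2, 8].
Intervening on tariff: trade_balance = tariff + 5. Reaching 38 requires tariff = 33, outside [-2, 8].

set subsidy = 2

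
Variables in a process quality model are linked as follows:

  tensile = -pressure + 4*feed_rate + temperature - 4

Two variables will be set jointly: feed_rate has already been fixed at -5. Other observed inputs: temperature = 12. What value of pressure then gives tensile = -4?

pressure = -8

With feed_rate held at -5:
Substituting into the tensile equation gives tensile = -pressure - 12.
Solve -pressure - 12 = -4: pressure = (-4 + 12) / -1 = -8.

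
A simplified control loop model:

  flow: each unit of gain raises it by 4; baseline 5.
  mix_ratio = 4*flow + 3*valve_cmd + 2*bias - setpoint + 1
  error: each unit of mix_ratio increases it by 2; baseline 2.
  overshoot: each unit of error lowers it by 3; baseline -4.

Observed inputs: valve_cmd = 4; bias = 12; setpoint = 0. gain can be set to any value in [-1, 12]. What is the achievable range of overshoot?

-1504 to -256

Substituting into the mix_ratio equation gives mix_ratio = 16*gain + 57.
This gives error = 32*gain + 116.
This gives overshoot = -96*gain - 352.
Linear in gain, so extremes are at the endpoints: gain = -1 gives overshoot = -256; gain = 12 gives overshoot = -1504.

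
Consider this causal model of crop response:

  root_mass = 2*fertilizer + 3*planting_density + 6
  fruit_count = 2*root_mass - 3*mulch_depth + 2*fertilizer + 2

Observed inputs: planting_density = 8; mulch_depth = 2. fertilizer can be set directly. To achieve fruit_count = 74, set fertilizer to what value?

fertilizer = 3

Substituting into the root_mass equation gives root_mass = 2*fertilizer + 30.
Substituting into the fruit_count equation gives fruit_count = 6*fertilizer + 56.
Solve 6*fertilizer + 56 = 74: fertilizer = (74 - 56) / 6 = 3.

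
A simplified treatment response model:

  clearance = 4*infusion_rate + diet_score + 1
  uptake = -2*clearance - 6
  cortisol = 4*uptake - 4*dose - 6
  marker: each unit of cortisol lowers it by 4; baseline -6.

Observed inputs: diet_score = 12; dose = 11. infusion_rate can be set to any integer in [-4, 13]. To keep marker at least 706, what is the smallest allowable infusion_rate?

infusion_rate = 0

Substituting into the clearance equation gives clearance = 4*infusion_rate + 13.
So uptake = -8*infusion_rate - 32.
cortisol becomes -32*infusion_rate - 178.
Substituting into the marker equation gives marker = 128*infusion_rate + 706.
Require 128*infusion_rate + 706 ≥ 706, so infusion_rate ≥ 0.
The smallest integer in [-4, 13] satisfying this is 0.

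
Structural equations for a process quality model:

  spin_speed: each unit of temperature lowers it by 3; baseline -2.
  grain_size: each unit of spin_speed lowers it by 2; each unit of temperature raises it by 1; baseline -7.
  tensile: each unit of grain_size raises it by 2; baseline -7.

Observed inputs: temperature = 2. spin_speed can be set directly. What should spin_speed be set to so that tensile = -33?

spin_speed = 4

Intervening on spin_speed fixes its value directly, overriding its dependence on temperature.
Substituting into the grain_size equation gives grain_size = -2*spin_speed - 5.
Substituting into the tensile equation gives tensile = -4*spin_speed - 17.
Solve -4*spin_speed - 17 = -33: spin_speed = (-33 + 17) / -4 = 4.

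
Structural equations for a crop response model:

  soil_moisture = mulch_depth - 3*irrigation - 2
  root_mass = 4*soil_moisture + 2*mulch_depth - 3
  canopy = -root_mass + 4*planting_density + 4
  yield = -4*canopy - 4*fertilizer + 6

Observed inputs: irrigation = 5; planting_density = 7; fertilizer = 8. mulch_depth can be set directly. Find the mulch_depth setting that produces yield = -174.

Substituting into the soil_moisture equation gives soil_moisture = mulch_depth - 17.
Substituting into the root_mass equation gives root_mass = 6*mulch_depth - 71.
Substituting into the canopy equation gives canopy = -6*mulch_depth + 103.
This gives yield = 24*mulch_depth - 438.
Solve 24*mulch_depth - 438 = -174: mulch_depth = (-174 + 438) / 24 = 11.

mulch_depth = 11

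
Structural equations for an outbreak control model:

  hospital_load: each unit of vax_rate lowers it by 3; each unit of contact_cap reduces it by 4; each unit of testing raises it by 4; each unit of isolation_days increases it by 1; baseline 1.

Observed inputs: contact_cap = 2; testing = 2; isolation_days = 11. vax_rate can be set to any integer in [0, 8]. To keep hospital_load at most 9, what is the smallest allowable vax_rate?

vax_rate = 1

Substituting into the hospital_load equation gives hospital_load = -3*vax_rate + 12.
Require -3*vax_rate + 12 ≤ 9, so vax_rate ≥ 1.
The smallest integer in [0, 8] satisfying this is 1.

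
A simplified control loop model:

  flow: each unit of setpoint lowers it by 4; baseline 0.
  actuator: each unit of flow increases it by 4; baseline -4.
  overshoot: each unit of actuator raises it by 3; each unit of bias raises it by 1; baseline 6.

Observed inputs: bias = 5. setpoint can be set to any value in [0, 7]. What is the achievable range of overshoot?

-337 to -1

Substituting into the actuator equation gives actuator = -16*setpoint - 4.
This gives overshoot = -48*setpoint - 1.
Linear in setpoint, so extremes are at the endpoints: setpoint = 0 gives overshoot = -1; setpoint = 7 gives overshoot = -337.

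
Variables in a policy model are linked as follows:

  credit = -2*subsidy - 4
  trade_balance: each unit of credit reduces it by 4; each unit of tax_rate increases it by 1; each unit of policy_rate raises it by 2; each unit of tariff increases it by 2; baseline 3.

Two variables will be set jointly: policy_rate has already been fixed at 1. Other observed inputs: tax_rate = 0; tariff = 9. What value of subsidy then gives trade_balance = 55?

With policy_rate held at 1:
Substituting into the trade_balance equation gives trade_balance = 8*subsidy + 39.
Solve 8*subsidy + 39 = 55: subsidy = (55 - 39) / 8 = 2.

subsidy = 2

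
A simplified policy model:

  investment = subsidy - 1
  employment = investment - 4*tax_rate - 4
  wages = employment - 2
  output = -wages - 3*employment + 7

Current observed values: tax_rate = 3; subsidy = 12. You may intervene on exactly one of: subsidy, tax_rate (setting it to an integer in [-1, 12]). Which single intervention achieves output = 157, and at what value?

set tax_rate = 11

Intervening on subsidy: output = -4*subsidy + 77. Reaching 157 requires subsidy = -20, outside [-1, 12].
Intervening on tax_rate: with other inputs at their observed values, output = 16*tax_rate - 19. Solving for 157 gives tax_rate = 11, within [-1, 12].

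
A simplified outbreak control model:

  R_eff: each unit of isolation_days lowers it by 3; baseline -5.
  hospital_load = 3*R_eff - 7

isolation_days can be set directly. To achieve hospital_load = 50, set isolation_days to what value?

isolation_days = -8

Substituting into the hospital_load equation gives hospital_load = -9*isolation_days - 22.
Solve -9*isolation_days - 22 = 50: isolation_days = (50 + 22) / -9 = -8.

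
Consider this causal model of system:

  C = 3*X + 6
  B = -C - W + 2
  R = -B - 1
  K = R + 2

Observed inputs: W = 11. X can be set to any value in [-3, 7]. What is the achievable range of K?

7 to 37

Substituting into the B equation gives B = -3*X - 15.
R becomes 3*X + 14.
So K = 3*X + 16.
Linear in X, so extremes are at the endpoints: X = -3 gives K = 7; X = 7 gives K = 37.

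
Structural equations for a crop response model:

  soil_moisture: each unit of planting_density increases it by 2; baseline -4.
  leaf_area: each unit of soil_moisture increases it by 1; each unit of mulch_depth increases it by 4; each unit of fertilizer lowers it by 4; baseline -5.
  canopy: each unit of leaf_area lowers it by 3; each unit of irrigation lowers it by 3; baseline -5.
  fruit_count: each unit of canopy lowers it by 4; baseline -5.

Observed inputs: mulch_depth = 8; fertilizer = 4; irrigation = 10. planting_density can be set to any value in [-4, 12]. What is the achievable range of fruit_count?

123 to 507

Substituting into the leaf_area equation gives leaf_area = 2*planting_density + 7.
This gives canopy = -6*planting_density - 56.
fruit_count becomes 24*planting_density + 219.
Linear in planting_density, so extremes are at the endpoints: planting_density = -4 gives fruit_count = 123; planting_density = 12 gives fruit_count = 507.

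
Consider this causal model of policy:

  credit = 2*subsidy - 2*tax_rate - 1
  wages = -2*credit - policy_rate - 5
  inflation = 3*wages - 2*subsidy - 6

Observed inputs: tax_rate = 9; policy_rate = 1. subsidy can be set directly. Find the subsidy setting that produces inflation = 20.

Substituting into the credit equation gives credit = 2*subsidy - 19.
Substituting into the wages equation gives wages = -4*subsidy + 32.
Substituting into the inflation equation gives inflation = -14*subsidy + 90.
Solve -14*subsidy + 90 = 20: subsidy = (20 - 90) / -14 = 5.

subsidy = 5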